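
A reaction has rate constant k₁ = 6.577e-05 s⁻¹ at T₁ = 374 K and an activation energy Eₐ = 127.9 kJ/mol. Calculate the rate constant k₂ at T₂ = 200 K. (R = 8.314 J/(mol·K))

1.890e-20 s⁻¹

Step 1: Use the two-temperature Arrhenius form: ln(k₂/k₁) = -Eₐ/R × (1/T₂ - 1/T₁)
Step 2: Convert Eₐ to J/mol: 127.9 kJ/mol = 127900 J/mol
Step 3: 1/T₂ - 1/T₁ = 1/200 - 1/374 = 2.326203e-03 K⁻¹
Step 4: ln(k₂/k₁) = -127900/8.314 × 2.326203e-03 = -35.78559
Step 5: k₂ = k₁ × exp(-35.78559) = 6.577e-05 × 2.87419e-16 = 1.890e-20 s⁻¹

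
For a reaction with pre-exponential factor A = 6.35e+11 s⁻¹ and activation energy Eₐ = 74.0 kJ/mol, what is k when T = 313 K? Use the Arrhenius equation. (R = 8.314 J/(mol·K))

2.84e-01 s⁻¹

Step 1: Use the Arrhenius equation: k = A × exp(-Eₐ/RT)
Step 2: Convert Eₐ to J/mol: 74.0 kJ/mol = 74000 J/mol
Step 3: Calculate the exponent: -Eₐ/(RT) = -74000/(8.314 × 313) = -28.43658
Step 4: k = 6.35e+11 × exp(-28.43658)
Step 5: k = 6.35e+11 × 4.46838e-13 = 2.8374e-01 s⁻¹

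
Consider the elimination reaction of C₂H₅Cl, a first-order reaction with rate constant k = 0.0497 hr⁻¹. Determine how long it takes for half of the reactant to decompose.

13.95 hr

Step 1: For a first-order reaction, t₁/₂ = ln(2)/k
Step 2: t₁/₂ = ln(2)/0.0497
Step 3: t₁/₂ = 0.6931/0.0497 = 13.95 hr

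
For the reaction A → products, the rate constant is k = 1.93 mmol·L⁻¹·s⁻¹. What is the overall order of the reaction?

zeroth order (0)

Step 1: The units of k for an nth-order reaction are (concentration)^(1-n)·(time)⁻¹.
Step 2: Here k has units mmol·L⁻¹·s⁻¹, so the concentration exponent is 1.
Step 3: 1 - n = 1 ⇒ n = 0. The reaction is zeroth order.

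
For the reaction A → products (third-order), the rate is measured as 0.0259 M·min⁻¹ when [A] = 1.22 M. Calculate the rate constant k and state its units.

0.01426 M⁻²·min⁻¹

Step 1: rate = k[A]^3, so k = rate / [A]^3.
Step 2: k = 0.0259 / (1.22)^3 = 0.0259 / 1.816.
Step 3: k = 0.01426 M⁻²·min⁻¹.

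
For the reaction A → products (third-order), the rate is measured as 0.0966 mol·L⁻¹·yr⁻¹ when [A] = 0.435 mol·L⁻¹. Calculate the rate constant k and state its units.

1.174 (mol·L⁻¹)⁻²·yr⁻¹

Step 1: rate = k[A]^3, so k = rate / [A]^3.
Step 2: k = 0.0966 / (0.435)^3 = 0.0966 / 0.08231.
Step 3: k = 1.174 (mol·L⁻¹)⁻²·yr⁻¹.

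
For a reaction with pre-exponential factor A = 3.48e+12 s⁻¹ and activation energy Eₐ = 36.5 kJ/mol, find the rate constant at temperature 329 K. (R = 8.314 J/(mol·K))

5.58e+06 s⁻¹

Step 1: Use the Arrhenius equation: k = A × exp(-Eₐ/RT)
Step 2: Convert Eₐ to J/mol: 36.5 kJ/mol = 36500 J/mol
Step 3: Calculate the exponent: -Eₐ/(RT) = -36500/(8.314 × 329) = -13.34403
Step 4: k = 3.48e+12 × exp(-13.34403)
Step 5: k = 3.48e+12 × 1.60236e-06 = 5.5762e+06 s⁻¹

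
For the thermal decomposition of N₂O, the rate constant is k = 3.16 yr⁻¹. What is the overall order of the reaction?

first order (1)

Step 1: The units of k for an nth-order reaction are (concentration)^(1-n)·(time)⁻¹.
Step 2: Here k has units yr⁻¹, so the concentration exponent is 0.
Step 3: 1 - n = 0 ⇒ n = 1. The reaction is first order.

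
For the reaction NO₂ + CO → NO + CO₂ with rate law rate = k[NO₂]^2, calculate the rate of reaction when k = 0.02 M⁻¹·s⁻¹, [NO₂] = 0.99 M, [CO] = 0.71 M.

0.0196 M/s

Step 1: The rate law is rate = k[NO₂]^2
Step 2: Note that the rate does not depend on [CO] (zero order in CO).
Step 3: rate = 0.02 × (0.99)^2 = 0.019602 M/s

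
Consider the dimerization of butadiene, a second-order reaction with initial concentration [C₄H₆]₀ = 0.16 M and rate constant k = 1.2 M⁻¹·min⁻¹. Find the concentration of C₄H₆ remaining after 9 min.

0.05865 M

Step 1: For a second-order reaction: 1/[C₄H₆] = 1/[C₄H₆]₀ + kt
Step 2: 1/[C₄H₆] = 1/0.16 + 1.2 × 9
Step 3: 1/[C₄H₆] = 6.25 + 10.8 = 17.05
Step 4: [C₄H₆] = 1/17.05 = 0.05865 M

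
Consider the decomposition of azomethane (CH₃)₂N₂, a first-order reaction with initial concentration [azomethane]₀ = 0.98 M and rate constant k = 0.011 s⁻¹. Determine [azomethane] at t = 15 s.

0.8309 M

Step 1: For a first-order reaction: [azomethane] = [azomethane]₀ × e^(-kt)
Step 2: [azomethane] = 0.98 × e^(-0.011 × 15)
Step 3: [azomethane] = 0.98 × e^(-0.165)
Step 4: [azomethane] = 0.98 × 0.847894 = 0.8309 M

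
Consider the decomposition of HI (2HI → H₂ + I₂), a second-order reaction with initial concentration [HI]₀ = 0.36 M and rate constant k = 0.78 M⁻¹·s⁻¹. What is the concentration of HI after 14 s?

0.073 M

Step 1: For a second-order reaction: 1/[HI] = 1/[HI]₀ + kt
Step 2: 1/[HI] = 1/0.36 + 0.78 × 14
Step 3: 1/[HI] = 2.778 + 10.92 = 13.7
Step 4: [HI] = 1/13.7 = 0.073 M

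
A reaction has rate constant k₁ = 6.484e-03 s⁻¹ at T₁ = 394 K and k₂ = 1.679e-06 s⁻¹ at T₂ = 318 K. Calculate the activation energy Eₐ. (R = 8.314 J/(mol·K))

113.2 kJ/mol

Step 1: Use the two-temperature Arrhenius form: ln(k₂/k₁) = -Eₐ/R × (1/T₂ - 1/T₁)
Step 2: ln(k₂/k₁) = ln(1.679e-06/6.484e-03) = ln(0.000258945) = -8.25889
Step 3: 1/T₂ - 1/T₁ = 1/318 - 1/394 = 6.065830e-04 K⁻¹
Step 4: Eₐ = -R × ln(k₂/k₁) / (1/T₂ - 1/T₁) = -8.314 × -8.25889 / 6.065830e-04
Step 5: Eₐ = 1.1320e+05 J/mol = 113.2 kJ/mol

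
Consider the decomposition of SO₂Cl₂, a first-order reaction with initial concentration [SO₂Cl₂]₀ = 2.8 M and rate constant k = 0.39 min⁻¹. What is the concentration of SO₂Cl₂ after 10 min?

0.05668 M

Step 1: For a first-order reaction: [SO₂Cl₂] = [SO₂Cl₂]₀ × e^(-kt)
Step 2: [SO₂Cl₂] = 2.8 × e^(-0.39 × 10)
Step 3: [SO₂Cl₂] = 2.8 × e^(-3.9)
Step 4: [SO₂Cl₂] = 2.8 × 0.0202419 = 0.05668 M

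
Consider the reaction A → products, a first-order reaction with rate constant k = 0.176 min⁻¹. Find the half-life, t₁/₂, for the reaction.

3.938 min

Step 1: For a first-order reaction, t₁/₂ = ln(2)/k
Step 2: t₁/₂ = ln(2)/0.176
Step 3: t₁/₂ = 0.6931/0.176 = 3.938 min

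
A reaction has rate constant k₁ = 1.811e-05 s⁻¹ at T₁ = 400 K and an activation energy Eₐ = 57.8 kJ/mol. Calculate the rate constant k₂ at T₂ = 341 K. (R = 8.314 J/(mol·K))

8.952e-07 s⁻¹

Step 1: Use the two-temperature Arrhenius form: ln(k₂/k₁) = -Eₐ/R × (1/T₂ - 1/T₁)
Step 2: Convert Eₐ to J/mol: 57.8 kJ/mol = 57800 J/mol
Step 3: 1/T₂ - 1/T₁ = 1/341 - 1/400 = 4.325513e-04 K⁻¹
Step 4: ln(k₂/k₁) = -57800/8.314 × 4.325513e-04 = -3.00715
Step 5: k₂ = k₁ × exp(-3.00715) = 1.811e-05 × 4.94324e-02 = 8.952e-07 s⁻¹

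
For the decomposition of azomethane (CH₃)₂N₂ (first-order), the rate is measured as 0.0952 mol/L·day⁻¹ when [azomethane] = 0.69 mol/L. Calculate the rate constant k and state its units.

0.138 day⁻¹

Step 1: rate = k[azomethane]^1, so k = rate / [azomethane]^1.
Step 2: k = 0.0952 / (0.69)^1 = 0.0952 / 0.69.
Step 3: k = 0.138 day⁻¹.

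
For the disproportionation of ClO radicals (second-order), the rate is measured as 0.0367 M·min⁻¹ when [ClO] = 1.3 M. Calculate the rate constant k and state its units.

0.02172 M⁻¹·min⁻¹

Step 1: rate = k[ClO]^2, so k = rate / [ClO]^2.
Step 2: k = 0.0367 / (1.3)^2 = 0.0367 / 1.69.
Step 3: k = 0.02172 M⁻¹·min⁻¹.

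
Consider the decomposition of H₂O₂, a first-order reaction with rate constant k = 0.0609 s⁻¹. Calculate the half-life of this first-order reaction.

11.38 s

Step 1: For a first-order reaction, t₁/₂ = ln(2)/k
Step 2: t₁/₂ = ln(2)/0.0609
Step 3: t₁/₂ = 0.6931/0.0609 = 11.38 s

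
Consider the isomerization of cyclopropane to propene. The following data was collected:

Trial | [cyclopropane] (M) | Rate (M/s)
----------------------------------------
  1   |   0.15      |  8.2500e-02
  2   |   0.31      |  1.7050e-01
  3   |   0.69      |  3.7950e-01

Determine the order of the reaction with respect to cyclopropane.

first order (1)

Step 1: Compare trials to find order n where rate₂/rate₁ = ([cyclopropane]₂/[cyclopropane]₁)^n
Step 2: rate₂/rate₁ = 1.7050e-01/8.2500e-02 = 2.067
Step 3: [cyclopropane]₂/[cyclopropane]₁ = 0.31/0.15 = 2.067
Step 4: n = ln(2.067)/ln(2.067) = 1.00 ≈ 1
Step 5: The reaction is first order in cyclopropane.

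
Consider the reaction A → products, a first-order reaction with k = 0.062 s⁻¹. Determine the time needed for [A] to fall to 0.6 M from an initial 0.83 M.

5.234 s

Step 1: For first-order: t = ln([A]₀/[A])/k
Step 2: t = ln(0.83/0.6)/0.062
Step 3: t = ln(1.383)/0.062
Step 4: t = 0.3245/0.062 = 5.234 s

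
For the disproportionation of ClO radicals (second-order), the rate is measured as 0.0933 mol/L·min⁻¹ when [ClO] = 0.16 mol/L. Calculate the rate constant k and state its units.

3.645 (mol/L)⁻¹·min⁻¹

Step 1: rate = k[ClO]^2, so k = rate / [ClO]^2.
Step 2: k = 0.0933 / (0.16)^2 = 0.0933 / 0.0256.
Step 3: k = 3.645 (mol/L)⁻¹·min⁻¹.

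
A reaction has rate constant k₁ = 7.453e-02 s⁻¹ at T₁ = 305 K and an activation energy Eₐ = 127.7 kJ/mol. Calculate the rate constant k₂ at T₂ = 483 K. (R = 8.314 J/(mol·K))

8.558e+06 s⁻¹

Step 1: Use the two-temperature Arrhenius form: ln(k₂/k₁) = -Eₐ/R × (1/T₂ - 1/T₁)
Step 2: Convert Eₐ to J/mol: 127.7 kJ/mol = 127700 J/mol
Step 3: 1/T₂ - 1/T₁ = 1/483 - 1/305 = -1.208295e-03 K⁻¹
Step 4: ln(k₂/k₁) = -127700/8.314 × -1.208295e-03 = 18.55897
Step 5: k₂ = k₁ × exp(18.55897) = 7.453e-02 × 1.14831e+08 = 8.558e+06 s⁻¹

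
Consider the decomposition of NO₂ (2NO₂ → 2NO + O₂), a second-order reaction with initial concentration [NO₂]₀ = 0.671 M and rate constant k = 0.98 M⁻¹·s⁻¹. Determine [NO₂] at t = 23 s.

0.04161 M

Step 1: For a second-order reaction: 1/[NO₂] = 1/[NO₂]₀ + kt
Step 2: 1/[NO₂] = 1/0.671 + 0.98 × 23
Step 3: 1/[NO₂] = 1.49 + 22.54 = 24.03
Step 4: [NO₂] = 1/24.03 = 0.04161 M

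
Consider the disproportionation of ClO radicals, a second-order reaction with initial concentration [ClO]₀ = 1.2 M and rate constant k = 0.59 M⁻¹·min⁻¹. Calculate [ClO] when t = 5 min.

0.2643 M

Step 1: For a second-order reaction: 1/[ClO] = 1/[ClO]₀ + kt
Step 2: 1/[ClO] = 1/1.2 + 0.59 × 5
Step 3: 1/[ClO] = 0.8333 + 2.95 = 3.783
Step 4: [ClO] = 1/3.783 = 0.2643 M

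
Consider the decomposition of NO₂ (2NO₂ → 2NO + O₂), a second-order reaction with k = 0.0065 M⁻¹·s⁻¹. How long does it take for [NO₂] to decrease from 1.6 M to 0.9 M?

74.79 s

Step 1: For second-order: t = (1/[NO₂] - 1/[NO₂]₀)/k
Step 2: t = (1/0.9 - 1/1.6)/0.0065
Step 3: t = (1.111 - 0.625)/0.0065
Step 4: t = 0.4861/0.0065 = 74.79 s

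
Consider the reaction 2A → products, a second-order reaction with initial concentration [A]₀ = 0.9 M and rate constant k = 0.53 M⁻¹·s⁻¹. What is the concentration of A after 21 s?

0.08169 M

Step 1: For a second-order reaction: 1/[A] = 1/[A]₀ + kt
Step 2: 1/[A] = 1/0.9 + 0.53 × 21
Step 3: 1/[A] = 1.111 + 11.13 = 12.24
Step 4: [A] = 1/12.24 = 0.08169 M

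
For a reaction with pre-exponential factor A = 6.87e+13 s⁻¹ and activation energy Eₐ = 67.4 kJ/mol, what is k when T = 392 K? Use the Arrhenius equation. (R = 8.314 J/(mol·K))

7.17e+04 s⁻¹

Step 1: Use the Arrhenius equation: k = A × exp(-Eₐ/RT)
Step 2: Convert Eₐ to J/mol: 67.4 kJ/mol = 67400 J/mol
Step 3: Calculate the exponent: -Eₐ/(RT) = -67400/(8.314 × 392) = -20.68063
Step 4: k = 6.87e+13 × exp(-20.68063)
Step 5: k = 6.87e+13 × 1.04356e-09 = 7.1693e+04 s⁻¹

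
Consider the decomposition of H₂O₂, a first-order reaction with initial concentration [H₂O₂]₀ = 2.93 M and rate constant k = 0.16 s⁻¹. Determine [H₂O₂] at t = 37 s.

0.007868 M

Step 1: For a first-order reaction: [H₂O₂] = [H₂O₂]₀ × e^(-kt)
Step 2: [H₂O₂] = 2.93 × e^(-0.16 × 37)
Step 3: [H₂O₂] = 2.93 × e^(-5.92)
Step 4: [H₂O₂] = 2.93 × 0.0026852 = 0.007868 M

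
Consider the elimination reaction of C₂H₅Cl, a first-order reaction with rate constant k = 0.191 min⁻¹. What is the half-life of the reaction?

3.629 min

Step 1: For a first-order reaction, t₁/₂ = ln(2)/k
Step 2: t₁/₂ = ln(2)/0.191
Step 3: t₁/₂ = 0.6931/0.191 = 3.629 min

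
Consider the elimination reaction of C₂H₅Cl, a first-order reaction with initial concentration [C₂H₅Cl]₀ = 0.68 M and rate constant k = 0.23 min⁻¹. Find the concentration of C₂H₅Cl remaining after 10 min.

0.06818 M

Step 1: For a first-order reaction: [C₂H₅Cl] = [C₂H₅Cl]₀ × e^(-kt)
Step 2: [C₂H₅Cl] = 0.68 × e^(-0.23 × 10)
Step 3: [C₂H₅Cl] = 0.68 × e^(-2.3)
Step 4: [C₂H₅Cl] = 0.68 × 0.100259 = 0.06818 M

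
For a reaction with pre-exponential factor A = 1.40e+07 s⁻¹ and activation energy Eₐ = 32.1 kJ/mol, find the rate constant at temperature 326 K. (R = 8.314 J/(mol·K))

1.01e+02 s⁻¹

Step 1: Use the Arrhenius equation: k = A × exp(-Eₐ/RT)
Step 2: Convert Eₐ to J/mol: 32.1 kJ/mol = 32100 J/mol
Step 3: Calculate the exponent: -Eₐ/(RT) = -32100/(8.314 × 326) = -11.84343
Step 4: k = 1.40e+07 × exp(-11.84343)
Step 5: k = 1.40e+07 × 7.18561e-06 = 1.0060e+02 s⁻¹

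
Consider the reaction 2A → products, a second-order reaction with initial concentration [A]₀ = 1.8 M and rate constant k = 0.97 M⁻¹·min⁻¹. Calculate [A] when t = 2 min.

0.4007 M

Step 1: For a second-order reaction: 1/[A] = 1/[A]₀ + kt
Step 2: 1/[A] = 1/1.8 + 0.97 × 2
Step 3: 1/[A] = 0.5556 + 1.94 = 2.496
Step 4: [A] = 1/2.496 = 0.4007 M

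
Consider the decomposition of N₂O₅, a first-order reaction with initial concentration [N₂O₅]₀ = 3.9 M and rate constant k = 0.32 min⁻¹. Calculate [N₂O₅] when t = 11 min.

0.1154 M

Step 1: For a first-order reaction: [N₂O₅] = [N₂O₅]₀ × e^(-kt)
Step 2: [N₂O₅] = 3.9 × e^(-0.32 × 11)
Step 3: [N₂O₅] = 3.9 × e^(-3.52)
Step 4: [N₂O₅] = 3.9 × 0.0295994 = 0.1154 M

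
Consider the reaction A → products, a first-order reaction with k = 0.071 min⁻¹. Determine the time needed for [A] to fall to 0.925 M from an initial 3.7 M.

19.53 min

Step 1: For first-order: t = ln([A]₀/[A])/k
Step 2: t = ln(3.7/0.925)/0.071
Step 3: t = ln(4)/0.071
Step 4: t = 1.386/0.071 = 19.53 min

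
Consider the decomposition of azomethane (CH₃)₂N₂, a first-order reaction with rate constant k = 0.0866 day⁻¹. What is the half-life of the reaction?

8.004 day

Step 1: For a first-order reaction, t₁/₂ = ln(2)/k
Step 2: t₁/₂ = ln(2)/0.0866
Step 3: t₁/₂ = 0.6931/0.0866 = 8.004 day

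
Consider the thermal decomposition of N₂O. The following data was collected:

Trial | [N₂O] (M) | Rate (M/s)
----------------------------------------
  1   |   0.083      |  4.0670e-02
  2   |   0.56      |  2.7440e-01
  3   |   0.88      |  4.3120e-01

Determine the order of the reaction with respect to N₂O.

first order (1)

Step 1: Compare trials to find order n where rate₂/rate₁ = ([N₂O]₂/[N₂O]₁)^n
Step 2: rate₂/rate₁ = 2.7440e-01/4.0670e-02 = 6.747
Step 3: [N₂O]₂/[N₂O]₁ = 0.56/0.083 = 6.747
Step 4: n = ln(6.747)/ln(6.747) = 1.00 ≈ 1
Step 5: The reaction is first order in N₂O.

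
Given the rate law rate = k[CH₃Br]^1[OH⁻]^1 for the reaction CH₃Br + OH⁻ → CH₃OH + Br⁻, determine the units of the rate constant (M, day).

M⁻¹·day⁻¹

Step 1: Overall order = 1 + 1 = 2.
Step 2: rate has units M·day⁻¹; [CH₃Br]^1[OH⁻]^1 has units M^2.
Step 3: k = rate/([CH₃Br]^1[OH⁻]^1), so units of k = M^(1-2)·day⁻¹ = M⁻¹·day⁻¹.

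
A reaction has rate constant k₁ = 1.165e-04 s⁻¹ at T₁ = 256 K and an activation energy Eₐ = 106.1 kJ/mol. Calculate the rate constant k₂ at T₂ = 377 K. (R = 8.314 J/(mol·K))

1.035e+03 s⁻¹

Step 1: Use the two-temperature Arrhenius form: ln(k₂/k₁) = -Eₐ/R × (1/T₂ - 1/T₁)
Step 2: Convert Eₐ to J/mol: 106.1 kJ/mol = 106100 J/mol
Step 3: 1/T₂ - 1/T₁ = 1/377 - 1/256 = -1.253730e-03 K⁻¹
Step 4: ln(k₂/k₁) = -106100/8.314 × -1.253730e-03 = 15.99961
Step 5: k₂ = k₁ × exp(15.99961) = 1.165e-04 × 8.88265e+06 = 1.035e+03 s⁻¹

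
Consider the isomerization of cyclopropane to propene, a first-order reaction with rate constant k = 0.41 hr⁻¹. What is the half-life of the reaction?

1.691 hr

Step 1: For a first-order reaction, t₁/₂ = ln(2)/k
Step 2: t₁/₂ = ln(2)/0.41
Step 3: t₁/₂ = 0.6931/0.41 = 1.691 hr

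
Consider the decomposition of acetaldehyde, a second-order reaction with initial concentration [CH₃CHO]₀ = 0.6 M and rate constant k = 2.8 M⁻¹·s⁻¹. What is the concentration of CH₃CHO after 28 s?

0.01249 M

Step 1: For a second-order reaction: 1/[CH₃CHO] = 1/[CH₃CHO]₀ + kt
Step 2: 1/[CH₃CHO] = 1/0.6 + 2.8 × 28
Step 3: 1/[CH₃CHO] = 1.667 + 78.4 = 80.07
Step 4: [CH₃CHO] = 1/80.07 = 0.01249 M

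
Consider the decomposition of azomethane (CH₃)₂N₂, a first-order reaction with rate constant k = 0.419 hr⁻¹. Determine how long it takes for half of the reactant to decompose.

1.654 hr

Step 1: For a first-order reaction, t₁/₂ = ln(2)/k
Step 2: t₁/₂ = ln(2)/0.419
Step 3: t₁/₂ = 0.6931/0.419 = 1.654 hr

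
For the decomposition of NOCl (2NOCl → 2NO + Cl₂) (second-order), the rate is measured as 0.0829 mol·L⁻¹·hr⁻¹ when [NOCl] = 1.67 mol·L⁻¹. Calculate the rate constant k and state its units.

0.02972 (mol·L⁻¹)⁻¹·hr⁻¹

Step 1: rate = k[NOCl]^2, so k = rate / [NOCl]^2.
Step 2: k = 0.0829 / (1.67)^2 = 0.0829 / 2.789.
Step 3: k = 0.02972 (mol·L⁻¹)⁻¹·hr⁻¹.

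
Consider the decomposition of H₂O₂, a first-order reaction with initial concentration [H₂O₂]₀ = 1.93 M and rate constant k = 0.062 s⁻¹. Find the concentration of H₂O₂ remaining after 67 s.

0.0303 M

Step 1: For a first-order reaction: [H₂O₂] = [H₂O₂]₀ × e^(-kt)
Step 2: [H₂O₂] = 1.93 × e^(-0.062 × 67)
Step 3: [H₂O₂] = 1.93 × e^(-4.154)
Step 4: [H₂O₂] = 1.93 × 0.0157015 = 0.0303 M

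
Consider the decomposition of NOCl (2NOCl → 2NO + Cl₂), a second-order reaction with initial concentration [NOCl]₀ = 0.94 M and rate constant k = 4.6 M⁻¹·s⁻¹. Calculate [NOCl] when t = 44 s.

0.004915 M

Step 1: For a second-order reaction: 1/[NOCl] = 1/[NOCl]₀ + kt
Step 2: 1/[NOCl] = 1/0.94 + 4.6 × 44
Step 3: 1/[NOCl] = 1.064 + 202.4 = 203.5
Step 4: [NOCl] = 1/203.5 = 0.004915 M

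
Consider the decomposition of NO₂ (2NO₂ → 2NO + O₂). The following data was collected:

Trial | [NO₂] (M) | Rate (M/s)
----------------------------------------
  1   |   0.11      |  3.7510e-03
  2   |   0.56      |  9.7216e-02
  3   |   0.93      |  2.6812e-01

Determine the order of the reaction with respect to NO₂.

second order (2)

Step 1: Compare trials to find order n where rate₂/rate₁ = ([NO₂]₂/[NO₂]₁)^n
Step 2: rate₂/rate₁ = 9.7216e-02/3.7510e-03 = 25.92
Step 3: [NO₂]₂/[NO₂]₁ = 0.56/0.11 = 5.091
Step 4: n = ln(25.92)/ln(5.091) = 2.00 ≈ 2
Step 5: The reaction is second order in NO₂.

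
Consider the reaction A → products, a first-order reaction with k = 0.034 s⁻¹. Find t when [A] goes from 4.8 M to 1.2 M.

40.77 s

Step 1: For first-order: t = ln([A]₀/[A])/k
Step 2: t = ln(4.8/1.2)/0.034
Step 3: t = ln(4)/0.034
Step 4: t = 1.386/0.034 = 40.77 s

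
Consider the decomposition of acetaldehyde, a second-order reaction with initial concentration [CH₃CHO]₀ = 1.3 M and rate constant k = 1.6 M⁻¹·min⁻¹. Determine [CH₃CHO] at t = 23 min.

0.02662 M

Step 1: For a second-order reaction: 1/[CH₃CHO] = 1/[CH₃CHO]₀ + kt
Step 2: 1/[CH₃CHO] = 1/1.3 + 1.6 × 23
Step 3: 1/[CH₃CHO] = 0.7692 + 36.8 = 37.57
Step 4: [CH₃CHO] = 1/37.57 = 0.02662 M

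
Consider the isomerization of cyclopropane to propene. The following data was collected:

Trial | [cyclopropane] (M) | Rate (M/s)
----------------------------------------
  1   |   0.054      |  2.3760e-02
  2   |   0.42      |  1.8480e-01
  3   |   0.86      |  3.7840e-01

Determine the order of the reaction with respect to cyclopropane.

first order (1)

Step 1: Compare trials to find order n where rate₂/rate₁ = ([cyclopropane]₂/[cyclopropane]₁)^n
Step 2: rate₂/rate₁ = 1.8480e-01/2.3760e-02 = 7.778
Step 3: [cyclopropane]₂/[cyclopropane]₁ = 0.42/0.054 = 7.778
Step 4: n = ln(7.778)/ln(7.778) = 1.00 ≈ 1
Step 5: The reaction is first order in cyclopropane.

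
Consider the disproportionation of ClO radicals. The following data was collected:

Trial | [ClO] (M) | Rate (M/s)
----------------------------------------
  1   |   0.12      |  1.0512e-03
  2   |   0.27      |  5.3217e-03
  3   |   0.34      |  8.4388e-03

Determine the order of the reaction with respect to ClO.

second order (2)

Step 1: Compare trials to find order n where rate₂/rate₁ = ([ClO]₂/[ClO]₁)^n
Step 2: rate₂/rate₁ = 5.3217e-03/1.0512e-03 = 5.063
Step 3: [ClO]₂/[ClO]₁ = 0.27/0.12 = 2.25
Step 4: n = ln(5.063)/ln(2.25) = 2.00 ≈ 2
Step 5: The reaction is second order in ClO.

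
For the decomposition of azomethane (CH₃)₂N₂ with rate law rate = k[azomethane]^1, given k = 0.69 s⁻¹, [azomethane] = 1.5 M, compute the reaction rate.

1.035 M/s

Step 1: Identify the rate law: rate = k[azomethane]^1
Step 2: Substitute values: rate = 0.69 × (1.5)^1
Step 3: Calculate: rate = 0.69 × 1.5 = 1.035 M/s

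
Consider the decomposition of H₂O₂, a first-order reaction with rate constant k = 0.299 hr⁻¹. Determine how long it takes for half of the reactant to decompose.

2.318 hr

Step 1: For a first-order reaction, t₁/₂ = ln(2)/k
Step 2: t₁/₂ = ln(2)/0.299
Step 3: t₁/₂ = 0.6931/0.299 = 2.318 hr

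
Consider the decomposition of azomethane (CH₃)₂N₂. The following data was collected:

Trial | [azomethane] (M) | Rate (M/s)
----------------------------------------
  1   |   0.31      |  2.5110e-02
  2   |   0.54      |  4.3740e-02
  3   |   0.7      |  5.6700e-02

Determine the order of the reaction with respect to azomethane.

first order (1)

Step 1: Compare trials to find order n where rate₂/rate₁ = ([azomethane]₂/[azomethane]₁)^n
Step 2: rate₂/rate₁ = 4.3740e-02/2.5110e-02 = 1.742
Step 3: [azomethane]₂/[azomethane]₁ = 0.54/0.31 = 1.742
Step 4: n = ln(1.742)/ln(1.742) = 1.00 ≈ 1
Step 5: The reaction is first order in azomethane.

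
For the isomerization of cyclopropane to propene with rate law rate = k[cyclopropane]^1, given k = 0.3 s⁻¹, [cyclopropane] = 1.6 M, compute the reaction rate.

0.48 M/s

Step 1: Identify the rate law: rate = k[cyclopropane]^1
Step 2: Substitute values: rate = 0.3 × (1.6)^1
Step 3: Calculate: rate = 0.3 × 1.6 = 0.48 M/s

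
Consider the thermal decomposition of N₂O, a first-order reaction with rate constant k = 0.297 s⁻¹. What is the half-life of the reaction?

2.334 s

Step 1: For a first-order reaction, t₁/₂ = ln(2)/k
Step 2: t₁/₂ = ln(2)/0.297
Step 3: t₁/₂ = 0.6931/0.297 = 2.334 s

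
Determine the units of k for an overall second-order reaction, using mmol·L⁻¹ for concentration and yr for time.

(mmol·L⁻¹)⁻¹·yr⁻¹

Step 1: For overall order n, rate = k × (concentration)^n.
Step 2: Rate has units mmol·L⁻¹·yr⁻¹; concentration term has units (mmol·L⁻¹)^2.
Step 3: k = rate / (concentration)^n, so units of k = (mmol·L⁻¹)^(1-2)·yr⁻¹ = (mmol·L⁻¹)⁻¹·yr⁻¹.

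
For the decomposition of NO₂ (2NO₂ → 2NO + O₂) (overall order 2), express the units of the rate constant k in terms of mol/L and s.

(mol/L)⁻¹·s⁻¹

Step 1: For overall order n, rate = k × (concentration)^n.
Step 2: Rate has units mol/L·s⁻¹; concentration term has units (mol/L)^2.
Step 3: k = rate / (concentration)^n, so units of k = (mol/L)^(1-2)·s⁻¹ = (mol/L)⁻¹·s⁻¹.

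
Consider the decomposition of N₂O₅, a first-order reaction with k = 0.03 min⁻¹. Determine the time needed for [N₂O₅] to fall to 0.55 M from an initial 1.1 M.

23.1 min

Step 1: For first-order: t = ln([N₂O₅]₀/[N₂O₅])/k
Step 2: t = ln(1.1/0.55)/0.03
Step 3: t = ln(2)/0.03
Step 4: t = 0.6931/0.03 = 23.1 min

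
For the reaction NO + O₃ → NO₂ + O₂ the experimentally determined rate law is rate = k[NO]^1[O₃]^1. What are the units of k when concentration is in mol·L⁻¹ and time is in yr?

(mol·L⁻¹)⁻¹·yr⁻¹

Step 1: Overall order = 1 + 1 = 2.
Step 2: rate has units mol·L⁻¹·yr⁻¹; [NO]^1[O₃]^1 has units (mol·L⁻¹)^2.
Step 3: k = rate/([NO]^1[O₃]^1), so units of k = (mol·L⁻¹)^(1-2)·yr⁻¹ = (mol·L⁻¹)⁻¹·yr⁻¹.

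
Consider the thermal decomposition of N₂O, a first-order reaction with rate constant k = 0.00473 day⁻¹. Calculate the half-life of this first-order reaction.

146.5 day

Step 1: For a first-order reaction, t₁/₂ = ln(2)/k
Step 2: t₁/₂ = ln(2)/0.00473
Step 3: t₁/₂ = 0.6931/0.00473 = 146.5 day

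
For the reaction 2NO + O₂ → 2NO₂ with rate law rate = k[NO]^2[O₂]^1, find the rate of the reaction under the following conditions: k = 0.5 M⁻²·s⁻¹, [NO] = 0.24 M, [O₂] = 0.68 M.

0.01958 M/s

Step 1: The rate law is rate = k[NO]^2[O₂]^1
Step 2: Substitute: rate = 0.5 × (0.24)^2 × (0.68)^1
Step 3: rate = 0.5 × 0.0576 × 0.68 = 0.019584 M/s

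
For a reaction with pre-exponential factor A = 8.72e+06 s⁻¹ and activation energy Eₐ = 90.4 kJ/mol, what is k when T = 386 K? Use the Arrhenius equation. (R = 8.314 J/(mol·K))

5.09e-06 s⁻¹

Step 1: Use the Arrhenius equation: k = A × exp(-Eₐ/RT)
Step 2: Convert Eₐ to J/mol: 90.4 kJ/mol = 90400 J/mol
Step 3: Calculate the exponent: -Eₐ/(RT) = -90400/(8.314 × 386) = -28.16898
Step 4: k = 8.72e+06 × exp(-28.16898)
Step 5: k = 8.72e+06 × 5.83939e-13 = 5.0919e-06 s⁻¹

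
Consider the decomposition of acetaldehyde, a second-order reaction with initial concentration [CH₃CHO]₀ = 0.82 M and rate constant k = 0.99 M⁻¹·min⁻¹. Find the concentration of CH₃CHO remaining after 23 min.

0.04168 M

Step 1: For a second-order reaction: 1/[CH₃CHO] = 1/[CH₃CHO]₀ + kt
Step 2: 1/[CH₃CHO] = 1/0.82 + 0.99 × 23
Step 3: 1/[CH₃CHO] = 1.22 + 22.77 = 23.99
Step 4: [CH₃CHO] = 1/23.99 = 0.04168 M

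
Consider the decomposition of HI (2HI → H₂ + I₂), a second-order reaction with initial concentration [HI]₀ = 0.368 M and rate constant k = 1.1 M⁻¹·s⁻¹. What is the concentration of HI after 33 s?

0.02563 M

Step 1: For a second-order reaction: 1/[HI] = 1/[HI]₀ + kt
Step 2: 1/[HI] = 1/0.368 + 1.1 × 33
Step 3: 1/[HI] = 2.717 + 36.3 = 39.02
Step 4: [HI] = 1/39.02 = 0.02563 M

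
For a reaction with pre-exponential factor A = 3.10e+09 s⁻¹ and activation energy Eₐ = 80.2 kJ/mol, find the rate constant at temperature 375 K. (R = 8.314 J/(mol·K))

2.09e-02 s⁻¹

Step 1: Use the Arrhenius equation: k = A × exp(-Eₐ/RT)
Step 2: Convert Eₐ to J/mol: 80.2 kJ/mol = 80200 J/mol
Step 3: Calculate the exponent: -Eₐ/(RT) = -80200/(8.314 × 375) = -25.72368
Step 4: k = 3.10e+09 × exp(-25.72368)
Step 5: k = 3.10e+09 × 6.73516e-12 = 2.0879e-02 s⁻¹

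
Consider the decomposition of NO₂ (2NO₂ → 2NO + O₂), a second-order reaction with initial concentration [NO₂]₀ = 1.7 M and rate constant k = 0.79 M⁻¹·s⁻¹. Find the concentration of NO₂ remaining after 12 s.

0.09932 M

Step 1: For a second-order reaction: 1/[NO₂] = 1/[NO₂]₀ + kt
Step 2: 1/[NO₂] = 1/1.7 + 0.79 × 12
Step 3: 1/[NO₂] = 0.5882 + 9.48 = 10.07
Step 4: [NO₂] = 1/10.07 = 0.09932 M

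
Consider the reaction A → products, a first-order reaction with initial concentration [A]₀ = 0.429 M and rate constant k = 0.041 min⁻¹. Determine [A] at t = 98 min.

0.007717 M

Step 1: For a first-order reaction: [A] = [A]₀ × e^(-kt)
Step 2: [A] = 0.429 × e^(-0.041 × 98)
Step 3: [A] = 0.429 × e^(-4.018)
Step 4: [A] = 0.429 × 0.0179889 = 0.007717 M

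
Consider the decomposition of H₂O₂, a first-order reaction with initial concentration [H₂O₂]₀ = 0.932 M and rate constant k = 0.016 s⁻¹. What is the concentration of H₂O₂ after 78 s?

0.2676 M

Step 1: For a first-order reaction: [H₂O₂] = [H₂O₂]₀ × e^(-kt)
Step 2: [H₂O₂] = 0.932 × e^(-0.016 × 78)
Step 3: [H₂O₂] = 0.932 × e^(-1.248)
Step 4: [H₂O₂] = 0.932 × 0.287078 = 0.2676 M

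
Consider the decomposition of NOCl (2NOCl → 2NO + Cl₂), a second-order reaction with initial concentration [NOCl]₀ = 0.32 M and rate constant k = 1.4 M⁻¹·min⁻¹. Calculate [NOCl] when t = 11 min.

0.05398 M

Step 1: For a second-order reaction: 1/[NOCl] = 1/[NOCl]₀ + kt
Step 2: 1/[NOCl] = 1/0.32 + 1.4 × 11
Step 3: 1/[NOCl] = 3.125 + 15.4 = 18.52
Step 4: [NOCl] = 1/18.52 = 0.05398 M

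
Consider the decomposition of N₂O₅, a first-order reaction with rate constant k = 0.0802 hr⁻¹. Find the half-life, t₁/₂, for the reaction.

8.643 hr

Step 1: For a first-order reaction, t₁/₂ = ln(2)/k
Step 2: t₁/₂ = ln(2)/0.0802
Step 3: t₁/₂ = 0.6931/0.0802 = 8.643 hr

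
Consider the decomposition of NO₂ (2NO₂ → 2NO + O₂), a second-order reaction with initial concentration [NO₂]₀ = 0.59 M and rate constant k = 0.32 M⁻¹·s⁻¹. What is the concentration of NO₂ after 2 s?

0.4283 M

Step 1: For a second-order reaction: 1/[NO₂] = 1/[NO₂]₀ + kt
Step 2: 1/[NO₂] = 1/0.59 + 0.32 × 2
Step 3: 1/[NO₂] = 1.695 + 0.64 = 2.335
Step 4: [NO₂] = 1/2.335 = 0.4283 M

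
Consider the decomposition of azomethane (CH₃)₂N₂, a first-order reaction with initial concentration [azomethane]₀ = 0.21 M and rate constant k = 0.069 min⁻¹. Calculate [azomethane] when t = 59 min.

0.003583 M

Step 1: For a first-order reaction: [azomethane] = [azomethane]₀ × e^(-kt)
Step 2: [azomethane] = 0.21 × e^(-0.069 × 59)
Step 3: [azomethane] = 0.21 × e^(-4.071)
Step 4: [azomethane] = 0.21 × 0.0170603 = 0.003583 M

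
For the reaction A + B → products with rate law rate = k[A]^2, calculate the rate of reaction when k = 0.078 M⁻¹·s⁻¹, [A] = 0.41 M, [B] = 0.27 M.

0.01311 M/s

Step 1: The rate law is rate = k[A]^2
Step 2: Note that the rate does not depend on [B] (zero order in B).
Step 3: rate = 0.078 × (0.41)^2 = 0.0131118 M/s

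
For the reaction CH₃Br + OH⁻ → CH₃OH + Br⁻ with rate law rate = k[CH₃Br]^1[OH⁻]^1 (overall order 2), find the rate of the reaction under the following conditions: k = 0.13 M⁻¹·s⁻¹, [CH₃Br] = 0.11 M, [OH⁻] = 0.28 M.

0.004004 M/s

Step 1: The rate law is rate = k[CH₃Br]^1[OH⁻]^1, overall order = 1+1 = 2
Step 2: Substitute values: rate = 0.13 × (0.11)^1 × (0.28)^1
Step 3: rate = 0.13 × 0.11 × 0.28 = 0.004004 M/s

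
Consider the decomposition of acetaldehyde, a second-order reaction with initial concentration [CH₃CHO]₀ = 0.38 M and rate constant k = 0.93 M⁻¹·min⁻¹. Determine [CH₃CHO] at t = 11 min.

0.07775 M

Step 1: For a second-order reaction: 1/[CH₃CHO] = 1/[CH₃CHO]₀ + kt
Step 2: 1/[CH₃CHO] = 1/0.38 + 0.93 × 11
Step 3: 1/[CH₃CHO] = 2.632 + 10.23 = 12.86
Step 4: [CH₃CHO] = 1/12.86 = 0.07775 M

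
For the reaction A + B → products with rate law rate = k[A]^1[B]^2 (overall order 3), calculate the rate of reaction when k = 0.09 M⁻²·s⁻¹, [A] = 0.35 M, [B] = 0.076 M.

0.0001819 M/s

Step 1: The rate law is rate = k[A]^1[B]^2, overall order = 1+2 = 3
Step 2: Substitute values: rate = 0.09 × (0.35)^1 × (0.076)^2
Step 3: rate = 0.09 × 0.35 × 0.005776 = 0.000181944 M/s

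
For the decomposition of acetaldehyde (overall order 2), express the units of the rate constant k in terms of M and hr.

M⁻¹·hr⁻¹

Step 1: For overall order n, rate = k × (concentration)^n.
Step 2: Rate has units M·hr⁻¹; concentration term has units M^2.
Step 3: k = rate / (concentration)^n, so units of k = M^(1-2)·hr⁻¹ = M⁻¹·hr⁻¹.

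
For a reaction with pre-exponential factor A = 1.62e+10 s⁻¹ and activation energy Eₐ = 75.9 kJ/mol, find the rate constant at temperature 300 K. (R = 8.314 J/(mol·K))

9.86e-04 s⁻¹

Step 1: Use the Arrhenius equation: k = A × exp(-Eₐ/RT)
Step 2: Convert Eₐ to J/mol: 75.9 kJ/mol = 75900 J/mol
Step 3: Calculate the exponent: -Eₐ/(RT) = -75900/(8.314 × 300) = -30.43060
Step 4: k = 1.62e+10 × exp(-30.43060)
Step 5: k = 1.62e+10 × 6.08357e-14 = 9.8554e-04 s⁻¹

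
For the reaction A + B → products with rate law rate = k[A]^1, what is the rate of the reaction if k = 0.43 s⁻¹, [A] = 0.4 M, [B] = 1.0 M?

0.172 M/s

Step 1: The rate law is rate = k[A]^1
Step 2: Note that the rate does not depend on [B] (zero order in B).
Step 3: rate = 0.43 × (0.4)^1 = 0.172 M/s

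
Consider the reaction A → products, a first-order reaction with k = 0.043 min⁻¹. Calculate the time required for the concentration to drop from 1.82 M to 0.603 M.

25.69 min

Step 1: For first-order: t = ln([A]₀/[A])/k
Step 2: t = ln(1.82/0.603)/0.043
Step 3: t = ln(3.018)/0.043
Step 4: t = 1.105/0.043 = 25.69 min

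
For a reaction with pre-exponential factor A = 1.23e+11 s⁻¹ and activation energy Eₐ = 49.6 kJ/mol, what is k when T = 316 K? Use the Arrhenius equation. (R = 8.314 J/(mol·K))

7.78e+02 s⁻¹

Step 1: Use the Arrhenius equation: k = A × exp(-Eₐ/RT)
Step 2: Convert Eₐ to J/mol: 49.6 kJ/mol = 49600 J/mol
Step 3: Calculate the exponent: -Eₐ/(RT) = -49600/(8.314 × 316) = -18.87924
Step 4: k = 1.23e+11 × exp(-18.87924)
Step 5: k = 1.23e+11 × 6.32194e-09 = 7.7760e+02 s⁻¹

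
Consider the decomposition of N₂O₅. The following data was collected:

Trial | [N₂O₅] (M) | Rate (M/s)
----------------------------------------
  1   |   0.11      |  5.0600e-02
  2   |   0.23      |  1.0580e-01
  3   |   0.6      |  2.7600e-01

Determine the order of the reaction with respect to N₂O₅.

first order (1)

Step 1: Compare trials to find order n where rate₂/rate₁ = ([N₂O₅]₂/[N₂O₅]₁)^n
Step 2: rate₂/rate₁ = 1.0580e-01/5.0600e-02 = 2.091
Step 3: [N₂O₅]₂/[N₂O₅]₁ = 0.23/0.11 = 2.091
Step 4: n = ln(2.091)/ln(2.091) = 1.00 ≈ 1
Step 5: The reaction is first order in N₂O₅.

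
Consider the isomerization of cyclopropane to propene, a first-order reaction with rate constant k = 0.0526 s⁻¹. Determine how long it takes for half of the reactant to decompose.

13.18 s

Step 1: For a first-order reaction, t₁/₂ = ln(2)/k
Step 2: t₁/₂ = ln(2)/0.0526
Step 3: t₁/₂ = 0.6931/0.0526 = 13.18 s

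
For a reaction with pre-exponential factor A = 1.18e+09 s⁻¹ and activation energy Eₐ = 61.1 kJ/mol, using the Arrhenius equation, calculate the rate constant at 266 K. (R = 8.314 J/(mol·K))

1.18e-03 s⁻¹

Step 1: Use the Arrhenius equation: k = A × exp(-Eₐ/RT)
Step 2: Convert Eₐ to J/mol: 61.1 kJ/mol = 61100 J/mol
Step 3: Calculate the exponent: -Eₐ/(RT) = -61100/(8.314 × 266) = -27.62801
Step 4: k = 1.18e+09 × exp(-27.62801)
Step 5: k = 1.18e+09 × 1.00302e-12 = 1.1836e-03 s⁻¹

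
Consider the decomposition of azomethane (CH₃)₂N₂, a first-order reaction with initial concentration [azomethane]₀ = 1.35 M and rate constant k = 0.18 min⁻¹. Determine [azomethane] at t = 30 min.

0.006097 M

Step 1: For a first-order reaction: [azomethane] = [azomethane]₀ × e^(-kt)
Step 2: [azomethane] = 1.35 × e^(-0.18 × 30)
Step 3: [azomethane] = 1.35 × e^(-5.4)
Step 4: [azomethane] = 1.35 × 0.00451658 = 0.006097 M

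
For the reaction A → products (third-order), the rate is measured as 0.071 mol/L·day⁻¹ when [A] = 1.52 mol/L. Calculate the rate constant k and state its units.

0.02022 (mol/L)⁻²·day⁻¹

Step 1: rate = k[A]^3, so k = rate / [A]^3.
Step 2: k = 0.071 / (1.52)^3 = 0.071 / 3.512.
Step 3: k = 0.02022 (mol/L)⁻²·day⁻¹.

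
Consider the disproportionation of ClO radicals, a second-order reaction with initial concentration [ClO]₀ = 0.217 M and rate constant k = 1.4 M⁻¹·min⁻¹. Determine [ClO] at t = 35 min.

0.01865 M

Step 1: For a second-order reaction: 1/[ClO] = 1/[ClO]₀ + kt
Step 2: 1/[ClO] = 1/0.217 + 1.4 × 35
Step 3: 1/[ClO] = 4.608 + 49 = 53.61
Step 4: [ClO] = 1/53.61 = 0.01865 M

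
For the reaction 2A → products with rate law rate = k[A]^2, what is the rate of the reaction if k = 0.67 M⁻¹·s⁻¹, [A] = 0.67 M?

0.3008 M/s

Step 1: Identify the rate law: rate = k[A]^2
Step 2: Substitute values: rate = 0.67 × (0.67)^2
Step 3: Calculate: rate = 0.67 × 0.4489 = 0.300763 M/s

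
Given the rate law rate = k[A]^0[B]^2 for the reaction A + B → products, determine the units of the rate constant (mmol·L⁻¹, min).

(mmol·L⁻¹)⁻¹·min⁻¹

Step 1: Overall order = 0 + 2 = 2.
Step 2: rate has units mmol·L⁻¹·min⁻¹; [A]^0[B]^2 has units (mmol·L⁻¹)^2.
Step 3: k = rate/([A]^0[B]^2), so units of k = (mmol·L⁻¹)^(1-2)·min⁻¹ = (mmol·L⁻¹)⁻¹·min⁻¹.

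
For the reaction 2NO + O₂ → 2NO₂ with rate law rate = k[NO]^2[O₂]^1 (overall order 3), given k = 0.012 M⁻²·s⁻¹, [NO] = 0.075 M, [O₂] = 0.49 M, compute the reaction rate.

3.307e-05 M/s

Step 1: The rate law is rate = k[NO]^2[O₂]^1, overall order = 2+1 = 3
Step 2: Substitute values: rate = 0.012 × (0.075)^2 × (0.49)^1
Step 3: rate = 0.012 × 0.005625 × 0.49 = 3.3075e-05 M/s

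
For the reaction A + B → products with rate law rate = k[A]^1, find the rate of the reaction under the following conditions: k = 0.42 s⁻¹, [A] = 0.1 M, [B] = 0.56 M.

0.042 M/s

Step 1: The rate law is rate = k[A]^1
Step 2: Note that the rate does not depend on [B] (zero order in B).
Step 3: rate = 0.42 × (0.1)^1 = 0.042 M/s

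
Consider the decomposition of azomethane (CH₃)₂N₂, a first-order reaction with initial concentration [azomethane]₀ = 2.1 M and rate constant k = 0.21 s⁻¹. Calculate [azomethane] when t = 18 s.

0.04793 M

Step 1: For a first-order reaction: [azomethane] = [azomethane]₀ × e^(-kt)
Step 2: [azomethane] = 2.1 × e^(-0.21 × 18)
Step 3: [azomethane] = 2.1 × e^(-3.78)
Step 4: [azomethane] = 2.1 × 0.0228227 = 0.04793 M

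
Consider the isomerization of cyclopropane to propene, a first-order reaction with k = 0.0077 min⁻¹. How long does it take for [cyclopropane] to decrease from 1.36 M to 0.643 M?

97.29 min

Step 1: For first-order: t = ln([cyclopropane]₀/[cyclopropane])/k
Step 2: t = ln(1.36/0.643)/0.0077
Step 3: t = ln(2.115)/0.0077
Step 4: t = 0.7491/0.0077 = 97.29 min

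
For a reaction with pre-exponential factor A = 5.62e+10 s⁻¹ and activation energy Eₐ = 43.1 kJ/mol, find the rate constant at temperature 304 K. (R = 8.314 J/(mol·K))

2.21e+03 s⁻¹

Step 1: Use the Arrhenius equation: k = A × exp(-Eₐ/RT)
Step 2: Convert Eₐ to J/mol: 43.1 kJ/mol = 43100 J/mol
Step 3: Calculate the exponent: -Eₐ/(RT) = -43100/(8.314 × 304) = -17.05272
Step 4: k = 5.62e+10 × exp(-17.05272)
Step 5: k = 5.62e+10 × 3.92733e-08 = 2.2072e+03 s⁻¹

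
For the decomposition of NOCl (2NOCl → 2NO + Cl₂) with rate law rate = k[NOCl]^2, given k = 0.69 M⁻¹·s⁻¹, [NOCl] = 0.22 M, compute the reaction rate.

0.0334 M/s

Step 1: Identify the rate law: rate = k[NOCl]^2
Step 2: Substitute values: rate = 0.69 × (0.22)^2
Step 3: Calculate: rate = 0.69 × 0.0484 = 0.033396 M/s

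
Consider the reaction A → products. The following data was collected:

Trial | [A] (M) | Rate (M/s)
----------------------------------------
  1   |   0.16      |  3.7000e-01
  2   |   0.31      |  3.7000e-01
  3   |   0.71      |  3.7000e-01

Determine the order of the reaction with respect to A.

zeroth order (0)

Step 1: Compare trials - when concentration changes, rate stays constant.
Step 2: rate₂/rate₁ = 3.7000e-01/3.7000e-01 = 1
Step 3: [A]₂/[A]₁ = 0.31/0.16 = 1.938
Step 4: Since rate ratio ≈ (conc ratio)^0, the reaction is zeroth order.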